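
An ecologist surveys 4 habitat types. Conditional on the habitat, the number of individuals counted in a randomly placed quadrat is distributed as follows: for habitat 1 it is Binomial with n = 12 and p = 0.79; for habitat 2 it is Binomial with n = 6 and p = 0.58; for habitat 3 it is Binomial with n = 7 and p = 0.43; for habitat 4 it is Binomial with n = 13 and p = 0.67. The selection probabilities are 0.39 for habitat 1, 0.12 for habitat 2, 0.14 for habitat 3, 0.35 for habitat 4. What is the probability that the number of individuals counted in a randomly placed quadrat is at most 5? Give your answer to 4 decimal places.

0.2650

Conditional on each habitat, P(X ≤ 5): 1: 0.0052119; 2: 0.961931; 3: 0.97206; 4: 0.0326344.
By total probability, P(X ≤ 5) = 0.39·0.0052119 + 0.12·0.961931 + 0.14·0.97206 + 0.35·0.0326344 = 0.264975.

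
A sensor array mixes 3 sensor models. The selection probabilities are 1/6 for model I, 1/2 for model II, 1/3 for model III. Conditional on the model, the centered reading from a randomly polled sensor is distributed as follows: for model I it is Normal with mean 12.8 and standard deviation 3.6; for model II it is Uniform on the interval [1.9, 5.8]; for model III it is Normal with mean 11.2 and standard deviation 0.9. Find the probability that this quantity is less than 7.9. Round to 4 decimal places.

Conditional on each model, P(X < 7.9): I: 0.0867393; II: 1; III: 0.000122866.
By total probability, P(X < 7.9) = 0.166667·0.0867393 + 0.5·1 + 0.333333·0.000122866 = 0.514498.

0.5145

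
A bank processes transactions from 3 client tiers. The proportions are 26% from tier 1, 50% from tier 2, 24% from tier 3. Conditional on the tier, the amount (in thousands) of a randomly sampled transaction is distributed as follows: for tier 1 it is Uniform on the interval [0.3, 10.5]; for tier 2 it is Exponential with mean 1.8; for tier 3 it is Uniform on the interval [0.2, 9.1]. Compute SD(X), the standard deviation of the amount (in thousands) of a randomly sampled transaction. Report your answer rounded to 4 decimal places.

2.8553

Per component, 1: μ=5.4, E[X²]=37.83; 2: μ=1.8, E[X²]=6.48; 3: μ=4.65, E[X²]=28.2233.
E[X] = 0.26·5.4 + 0.5·1.8 + 0.24·4.65 = 3.42.
E[X²] = 0.26·37.83 + 0.5·6.48 + 0.24·28.2233 = 19.8494.
Var(X) = E[X²] − (E[X])² = 19.8494 − 11.6964 = 8.153.
SD(X) = √8.153 = 2.85535.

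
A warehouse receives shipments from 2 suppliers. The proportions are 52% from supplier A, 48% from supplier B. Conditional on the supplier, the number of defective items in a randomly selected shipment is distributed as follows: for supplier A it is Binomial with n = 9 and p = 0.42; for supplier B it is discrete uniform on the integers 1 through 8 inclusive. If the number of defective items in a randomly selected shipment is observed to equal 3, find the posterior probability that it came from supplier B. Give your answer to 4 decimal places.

0.3275

Likelihoods P(X=3 | ·): A: 0.236916; B: 0.125.
Posterior ∝ prior × likelihood. Numerator for B: 0.48·0.125 = 0.06.
Normalizing constant: 0.52·0.236916 + 0.48·0.125 = 0.183197.
P(B | observation) = 0.06 / 0.183197 = 0.327517.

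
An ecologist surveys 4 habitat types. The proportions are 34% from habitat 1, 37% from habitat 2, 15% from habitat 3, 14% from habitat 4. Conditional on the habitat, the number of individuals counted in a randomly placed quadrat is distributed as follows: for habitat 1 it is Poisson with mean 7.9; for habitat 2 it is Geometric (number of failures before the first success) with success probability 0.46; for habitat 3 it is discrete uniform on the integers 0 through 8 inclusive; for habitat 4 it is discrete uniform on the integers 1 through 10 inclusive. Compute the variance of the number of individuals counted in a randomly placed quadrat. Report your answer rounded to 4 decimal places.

13.9863

Per component, 1: μ=7.9, E[X²]=70.31; 2: μ=1.17391, E[X²]=3.93006; 3: μ=4, E[X²]=22.6667; 4: μ=5.5, E[X²]=38.5.
E[X] = 0.34·7.9 + 0.37·1.17391 + 0.15·4 + 0.14·5.5 = 4.49035.
E[X²] = 0.34·70.31 + 0.37·3.93006 + 0.15·22.6667 + 0.14·38.5 = 34.1495.
Var(X) = E[X²] − (E[X])² = 34.1495 − 20.1632 = 13.9863.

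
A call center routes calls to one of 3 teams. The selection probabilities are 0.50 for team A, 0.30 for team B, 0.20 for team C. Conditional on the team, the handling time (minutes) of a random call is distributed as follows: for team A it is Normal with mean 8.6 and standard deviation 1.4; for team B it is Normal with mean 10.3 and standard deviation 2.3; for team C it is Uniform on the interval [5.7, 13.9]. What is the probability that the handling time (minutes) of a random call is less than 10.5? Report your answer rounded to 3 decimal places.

0.734

Conditional on each team, P(X < 10.5): A: 0.912632; B: 0.534647; C: 0.585366.
By total probability, P(X < 10.5) = 0.5·0.912632 + 0.3·0.534647 + 0.2·0.585366 = 0.733783.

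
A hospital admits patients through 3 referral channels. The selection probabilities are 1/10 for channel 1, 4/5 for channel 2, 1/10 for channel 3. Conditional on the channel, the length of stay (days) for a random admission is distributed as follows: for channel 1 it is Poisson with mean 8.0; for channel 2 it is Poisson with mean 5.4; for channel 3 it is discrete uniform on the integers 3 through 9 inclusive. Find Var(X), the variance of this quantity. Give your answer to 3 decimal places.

6.130

Per component, 1: μ=8, E[X²]=72; 2: μ=5.4, E[X²]=34.56; 3: μ=6, E[X²]=40.
E[X] = 0.1·8 + 0.8·5.4 + 0.1·6 = 5.72.
E[X²] = 0.1·72 + 0.8·34.56 + 0.1·40 = 38.848.
Var(X) = E[X²] − (E[X])² = 38.848 − 32.7184 = 6.1296.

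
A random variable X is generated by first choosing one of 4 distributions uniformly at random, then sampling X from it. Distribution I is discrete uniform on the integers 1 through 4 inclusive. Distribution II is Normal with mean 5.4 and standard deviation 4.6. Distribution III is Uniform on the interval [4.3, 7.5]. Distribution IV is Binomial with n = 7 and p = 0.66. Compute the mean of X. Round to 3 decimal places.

4.605

Component means — I: 2.5; II: 5.4; III: 5.9; IV: 4.62.
E[X] = 0.25·2.5 + 0.25·5.4 + 0.25·5.9 + 0.25·4.62 = 4.605.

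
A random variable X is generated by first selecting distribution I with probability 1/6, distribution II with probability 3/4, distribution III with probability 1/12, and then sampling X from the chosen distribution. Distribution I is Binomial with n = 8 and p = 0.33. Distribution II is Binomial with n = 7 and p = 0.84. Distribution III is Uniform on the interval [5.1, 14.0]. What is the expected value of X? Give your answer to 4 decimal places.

Component means — I: 2.64; II: 5.88; III: 9.55.
E[X] = 0.166667·2.64 + 0.75·5.88 + 0.0833333·9.55 = 5.64583.

5.6458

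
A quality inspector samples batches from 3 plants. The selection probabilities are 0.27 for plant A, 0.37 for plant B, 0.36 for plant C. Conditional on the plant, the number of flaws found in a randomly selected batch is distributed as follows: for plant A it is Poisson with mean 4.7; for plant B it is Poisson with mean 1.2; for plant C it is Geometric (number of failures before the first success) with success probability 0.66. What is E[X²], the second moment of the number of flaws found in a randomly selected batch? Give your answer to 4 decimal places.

8.5866

For each component E[X²] = Var + (mean)², giving A: 26.79; B: 2.64; C: 1.04591.
Overall E[X²] = 0.27·26.79 + 0.37·2.64 + 0.36·1.04591 = 8.58663.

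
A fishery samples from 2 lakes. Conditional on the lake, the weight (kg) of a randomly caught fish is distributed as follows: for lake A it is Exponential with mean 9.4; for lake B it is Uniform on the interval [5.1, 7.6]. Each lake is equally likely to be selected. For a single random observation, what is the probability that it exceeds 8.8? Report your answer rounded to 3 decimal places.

Conditional on each lake, P(X > 8.8): A: 0.392127; B: 0.
By total probability, P(X > 8.8) = 0.5·0.392127 + 0.5·0 = 0.196063.

0.196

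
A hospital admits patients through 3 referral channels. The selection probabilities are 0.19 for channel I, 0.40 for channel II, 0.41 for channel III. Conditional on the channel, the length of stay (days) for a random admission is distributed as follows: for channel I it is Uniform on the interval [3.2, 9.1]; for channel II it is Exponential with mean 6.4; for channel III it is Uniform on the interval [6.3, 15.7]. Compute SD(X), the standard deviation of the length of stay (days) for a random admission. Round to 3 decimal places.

Per component, I: μ=6.15, E[X²]=40.7233; II: μ=6.4, E[X²]=81.92; III: μ=11, E[X²]=128.363.
E[X] = 0.19·6.15 + 0.4·6.4 + 0.41·11 = 8.2385.
E[X²] = 0.19·40.7233 + 0.4·81.92 + 0.41·128.363 = 93.1344.
Var(X) = E[X²] − (E[X])² = 93.1344 − 67.8729 = 25.2615.
SD(X) = √25.2615 = 5.02608.

5.026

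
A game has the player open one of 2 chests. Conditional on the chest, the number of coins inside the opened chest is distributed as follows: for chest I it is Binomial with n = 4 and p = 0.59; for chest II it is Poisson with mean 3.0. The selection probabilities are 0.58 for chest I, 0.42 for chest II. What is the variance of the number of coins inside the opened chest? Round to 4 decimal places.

1.9210

Per component, I: μ=2.36, E[X²]=6.5372; II: μ=3, E[X²]=12.
E[X] = 0.58·2.36 + 0.42·3 = 2.6288.
E[X²] = 0.58·6.5372 + 0.42·12 = 8.83158.
Var(X) = E[X²] − (E[X])² = 8.83158 − 6.91059 = 1.92099.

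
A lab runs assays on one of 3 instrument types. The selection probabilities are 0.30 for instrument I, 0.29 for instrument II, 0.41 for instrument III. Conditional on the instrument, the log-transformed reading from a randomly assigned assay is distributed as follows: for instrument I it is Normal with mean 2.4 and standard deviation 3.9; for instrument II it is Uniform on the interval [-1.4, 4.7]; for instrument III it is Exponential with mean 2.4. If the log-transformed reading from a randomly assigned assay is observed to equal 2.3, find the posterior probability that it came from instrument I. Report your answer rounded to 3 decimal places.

0.213

Likelihoods f(2.3 | ·): I: 0.102259; II: 0.163934; III: 0.159805.
Posterior ∝ prior × likelihood. Numerator for I: 0.3·0.102259 = 0.0306778.
Normalizing constant: 0.3·0.102259 + 0.29·0.163934 + 0.41·0.159805 = 0.143739.
P(I | observation) = 0.0306778 / 0.143739 = 0.213427.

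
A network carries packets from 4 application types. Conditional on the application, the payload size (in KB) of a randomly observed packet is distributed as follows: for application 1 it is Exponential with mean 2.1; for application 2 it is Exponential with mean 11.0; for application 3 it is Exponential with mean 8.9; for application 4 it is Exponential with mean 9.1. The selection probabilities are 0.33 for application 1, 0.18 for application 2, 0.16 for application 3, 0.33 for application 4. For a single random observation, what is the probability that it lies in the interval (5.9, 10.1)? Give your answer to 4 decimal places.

0.1454

Conditional on each application, P(5.9 < X < 10.1): 1: 0.0520819; 2: 0.185627; 3: 0.193867; 4: 0.193312.
By total probability, P(5.9 < X < 10.1) = 0.33·0.0520819 + 0.18·0.185627 + 0.16·0.193867 + 0.33·0.193312 = 0.145412.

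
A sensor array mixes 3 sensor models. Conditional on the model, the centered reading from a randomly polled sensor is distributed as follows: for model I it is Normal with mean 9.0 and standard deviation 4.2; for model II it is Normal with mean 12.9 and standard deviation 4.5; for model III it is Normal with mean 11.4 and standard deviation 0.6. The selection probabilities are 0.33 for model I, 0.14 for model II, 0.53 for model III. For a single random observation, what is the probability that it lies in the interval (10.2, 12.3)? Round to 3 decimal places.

0.563

Conditional on each model, P(10.2 < X < 12.3): I: 0.171531; II: 0.172712; III: 0.910443.
By total probability, P(10.2 < X < 12.3) = 0.33·0.171531 + 0.14·0.172712 + 0.53·0.910443 = 0.56332.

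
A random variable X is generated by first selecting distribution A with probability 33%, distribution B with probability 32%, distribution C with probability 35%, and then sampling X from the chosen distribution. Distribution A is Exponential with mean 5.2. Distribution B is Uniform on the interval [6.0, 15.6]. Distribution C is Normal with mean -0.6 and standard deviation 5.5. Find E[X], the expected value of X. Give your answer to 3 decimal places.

4.962

Component means — A: 5.2; B: 10.8; C: -0.6.
E[X] = 0.33·5.2 + 0.32·10.8 + 0.35·-0.6 = 4.962.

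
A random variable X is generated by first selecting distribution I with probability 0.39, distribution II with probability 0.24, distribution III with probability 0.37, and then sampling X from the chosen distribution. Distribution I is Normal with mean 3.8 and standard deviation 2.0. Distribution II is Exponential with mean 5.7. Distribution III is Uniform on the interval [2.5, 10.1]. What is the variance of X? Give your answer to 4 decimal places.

12.4103

Per component, I: μ=3.8, E[X²]=18.44; II: μ=5.7, E[X²]=64.98; III: μ=6.3, E[X²]=44.5033.
E[X] = 0.39·3.8 + 0.24·5.7 + 0.37·6.3 = 5.181.
E[X²] = 0.39·18.44 + 0.24·64.98 + 0.37·44.5033 = 39.253.
Var(X) = E[X²] − (E[X])² = 39.253 − 26.8428 = 12.4103.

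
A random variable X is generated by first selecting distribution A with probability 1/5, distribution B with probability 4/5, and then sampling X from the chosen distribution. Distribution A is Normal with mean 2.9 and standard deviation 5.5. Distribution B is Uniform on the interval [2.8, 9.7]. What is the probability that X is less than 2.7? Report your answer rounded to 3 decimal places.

Conditional on each component, P(X < 2.7): A: 0.485496; B: 0.
By total probability, P(X < 2.7) = 0.2·0.485496 + 0.8·0 = 0.0970992.

0.097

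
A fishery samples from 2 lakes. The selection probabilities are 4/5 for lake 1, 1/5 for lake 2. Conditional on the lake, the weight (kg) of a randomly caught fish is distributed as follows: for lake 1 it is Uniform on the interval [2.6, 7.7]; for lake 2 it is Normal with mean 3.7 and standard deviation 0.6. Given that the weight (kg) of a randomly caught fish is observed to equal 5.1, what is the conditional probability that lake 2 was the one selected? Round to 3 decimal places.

0.053

Likelihoods f(5.1 | ·): 1: 0.196078; 2: 0.0437031.
Posterior ∝ prior × likelihood. Numerator for 2: 0.2·0.0437031 = 0.00874063.
Normalizing constant: 0.8·0.196078 + 0.2·0.0437031 = 0.165603.
P(2 | observation) = 0.00874063 / 0.165603 = 0.0527805.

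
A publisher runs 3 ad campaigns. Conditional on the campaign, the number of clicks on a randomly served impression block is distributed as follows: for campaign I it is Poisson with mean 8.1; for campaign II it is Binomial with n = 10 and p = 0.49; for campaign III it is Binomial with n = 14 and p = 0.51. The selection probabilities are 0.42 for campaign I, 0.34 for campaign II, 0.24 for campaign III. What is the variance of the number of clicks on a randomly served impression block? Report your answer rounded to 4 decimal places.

Per component, I: μ=8.1, E[X²]=73.71; II: μ=4.9, E[X²]=26.509; III: μ=7.14, E[X²]=54.4782.
E[X] = 0.42·8.1 + 0.34·4.9 + 0.24·7.14 = 6.7816.
E[X²] = 0.42·73.71 + 0.34·26.509 + 0.24·54.4782 = 53.046.
Var(X) = E[X²] − (E[X])² = 53.046 − 45.9901 = 7.05593.

7.0559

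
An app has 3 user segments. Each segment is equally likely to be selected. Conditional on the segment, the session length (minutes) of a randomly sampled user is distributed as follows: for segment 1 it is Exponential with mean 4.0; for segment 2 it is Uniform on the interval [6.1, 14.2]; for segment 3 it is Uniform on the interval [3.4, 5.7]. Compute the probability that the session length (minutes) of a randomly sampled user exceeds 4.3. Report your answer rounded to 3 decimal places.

Conditional on each segment, P(X > 4.3): 1: 0.341298; 2: 1; 3: 0.608696.
By total probability, P(X > 4.3) = 0.333333·0.341298 + 0.333333·1 + 0.333333·0.608696 = 0.649998.

0.650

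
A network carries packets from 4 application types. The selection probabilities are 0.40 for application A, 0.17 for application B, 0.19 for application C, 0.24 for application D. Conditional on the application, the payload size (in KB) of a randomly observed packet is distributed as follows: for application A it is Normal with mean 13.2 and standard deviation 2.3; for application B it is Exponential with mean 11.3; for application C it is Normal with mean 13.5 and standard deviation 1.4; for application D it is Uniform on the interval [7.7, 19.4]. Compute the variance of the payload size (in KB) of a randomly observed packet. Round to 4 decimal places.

27.5606

Per component, A: μ=13.2, E[X²]=179.53; B: μ=11.3, E[X²]=255.38; C: μ=13.5, E[X²]=184.21; D: μ=13.55, E[X²]=195.01.
E[X] = 0.4·13.2 + 0.17·11.3 + 0.19·13.5 + 0.24·13.55 = 13.018.
E[X²] = 0.4·179.53 + 0.17·255.38 + 0.19·184.21 + 0.24·195.01 = 197.029.
Var(X) = E[X²] − (E[X])² = 197.029 − 169.468 = 27.5606.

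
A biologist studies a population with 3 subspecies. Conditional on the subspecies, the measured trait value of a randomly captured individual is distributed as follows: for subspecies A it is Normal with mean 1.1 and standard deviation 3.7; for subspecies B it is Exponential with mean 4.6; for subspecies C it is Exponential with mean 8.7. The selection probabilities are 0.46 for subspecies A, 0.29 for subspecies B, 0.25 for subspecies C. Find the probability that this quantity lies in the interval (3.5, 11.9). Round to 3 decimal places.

Conditional on each subspecies, P(3.5 < X < 11.9): A: 0.256527; B: 0.392011; C: 0.414118.
By total probability, P(3.5 < X < 11.9) = 0.46·0.256527 + 0.29·0.392011 + 0.25·0.414118 = 0.335215.

0.335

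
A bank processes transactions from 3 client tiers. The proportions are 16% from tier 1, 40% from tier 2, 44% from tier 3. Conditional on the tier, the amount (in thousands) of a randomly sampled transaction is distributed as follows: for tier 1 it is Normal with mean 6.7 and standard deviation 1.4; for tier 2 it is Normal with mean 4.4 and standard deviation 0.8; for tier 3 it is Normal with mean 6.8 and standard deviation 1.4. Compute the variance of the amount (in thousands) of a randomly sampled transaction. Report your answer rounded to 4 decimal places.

2.7850

Per component, 1: μ=6.7, E[X²]=46.85; 2: μ=4.4, E[X²]=20; 3: μ=6.8, E[X²]=48.2.
E[X] = 0.16·6.7 + 0.4·4.4 + 0.44·6.8 = 5.824.
E[X²] = 0.16·46.85 + 0.4·20 + 0.44·48.2 = 36.704.
Var(X) = E[X²] − (E[X])² = 36.704 − 33.919 = 2.78502.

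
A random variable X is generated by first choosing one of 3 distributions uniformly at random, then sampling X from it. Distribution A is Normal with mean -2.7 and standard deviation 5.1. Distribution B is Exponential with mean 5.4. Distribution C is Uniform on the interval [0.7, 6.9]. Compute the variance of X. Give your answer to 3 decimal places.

Per component, A: μ=-2.7, E[X²]=33.3; B: μ=5.4, E[X²]=58.32; C: μ=3.8, E[X²]=17.6433.
E[X] = 0.333333·-2.7 + 0.333333·5.4 + 0.333333·3.8 = 2.16667.
E[X²] = 0.333333·33.3 + 0.333333·58.32 + 0.333333·17.6433 = 36.4211.
Var(X) = E[X²] − (E[X])² = 36.4211 − 4.69444 = 31.7267.

31.727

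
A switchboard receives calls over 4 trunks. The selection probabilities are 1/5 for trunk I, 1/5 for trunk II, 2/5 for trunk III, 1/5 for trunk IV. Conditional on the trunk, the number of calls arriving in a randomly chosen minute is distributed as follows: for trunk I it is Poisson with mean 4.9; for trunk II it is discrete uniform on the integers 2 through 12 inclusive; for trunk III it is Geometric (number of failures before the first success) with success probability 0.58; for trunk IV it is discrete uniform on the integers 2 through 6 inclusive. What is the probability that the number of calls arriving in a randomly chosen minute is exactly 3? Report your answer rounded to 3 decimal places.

Conditional on each trunk, P(X = 3): I: 0.146014; II: 0.0909091; III: 0.042971; IV: 0.2.
By total probability, P(X = 3) = 0.2·0.146014 + 0.2·0.0909091 + 0.4·0.042971 + 0.2·0.2 = 0.104573.

0.105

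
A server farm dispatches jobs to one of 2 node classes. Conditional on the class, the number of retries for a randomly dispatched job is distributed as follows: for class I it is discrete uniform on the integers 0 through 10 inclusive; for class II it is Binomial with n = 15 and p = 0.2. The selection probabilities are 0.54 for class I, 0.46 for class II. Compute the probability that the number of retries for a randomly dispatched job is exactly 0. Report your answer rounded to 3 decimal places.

Conditional on each class, P(X = 0): I: 0.0909091; II: 0.0351844.
By total probability, P(X = 0) = 0.54·0.0909091 + 0.46·0.0351844 = 0.0652757.

0.065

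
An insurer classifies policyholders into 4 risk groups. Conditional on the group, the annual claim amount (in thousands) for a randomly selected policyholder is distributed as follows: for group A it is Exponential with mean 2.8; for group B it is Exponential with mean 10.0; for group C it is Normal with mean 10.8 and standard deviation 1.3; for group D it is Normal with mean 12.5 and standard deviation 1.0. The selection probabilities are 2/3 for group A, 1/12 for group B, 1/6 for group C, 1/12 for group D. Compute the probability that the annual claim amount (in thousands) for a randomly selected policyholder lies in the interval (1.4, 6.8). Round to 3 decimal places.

0.376

Conditional on each group, P(1.4 < X < 6.8): A: 0.518368; B: 0.362741; C: 0.00104575; D: 5.99037e-09.
By total probability, P(1.4 < X < 6.8) = 0.666667·0.518368 + 0.0833333·0.362741 + 0.166667·0.00104575 + 0.0833333·5.99037e-09 = 0.375981.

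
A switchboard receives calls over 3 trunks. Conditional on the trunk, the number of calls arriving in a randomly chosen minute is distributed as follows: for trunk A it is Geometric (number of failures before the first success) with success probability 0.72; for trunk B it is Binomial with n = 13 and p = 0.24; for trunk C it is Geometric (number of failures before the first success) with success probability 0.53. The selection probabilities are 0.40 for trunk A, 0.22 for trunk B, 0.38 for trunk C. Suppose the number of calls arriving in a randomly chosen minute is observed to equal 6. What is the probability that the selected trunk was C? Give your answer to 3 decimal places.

Likelihoods P(X=6 | ·): A: 0.000346961; B: 0.0480264; C: 0.00571298.
Posterior ∝ prior × likelihood. Numerator for C: 0.38·0.00571298 = 0.00217093.
Normalizing constant: 0.4·0.000346961 + 0.22·0.0480264 + 0.38·0.00571298 = 0.0128755.
P(C | observation) = 0.00217093 / 0.0128755 = 0.168609.

0.169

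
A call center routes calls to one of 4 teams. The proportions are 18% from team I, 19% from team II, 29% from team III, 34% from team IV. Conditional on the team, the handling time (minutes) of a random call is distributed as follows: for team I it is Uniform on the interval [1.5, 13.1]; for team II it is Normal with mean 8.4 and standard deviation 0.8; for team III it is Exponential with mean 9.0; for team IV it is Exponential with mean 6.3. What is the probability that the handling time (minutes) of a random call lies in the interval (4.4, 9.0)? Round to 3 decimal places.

Conditional on each team, P(4.4 < X < 9.0): I: 0.396552; II: 0.773372; III: 0.245428; IV: 0.257723.
By total probability, P(4.4 < X < 9.0) = 0.18·0.396552 + 0.19·0.773372 + 0.29·0.245428 + 0.34·0.257723 = 0.37712.

0.377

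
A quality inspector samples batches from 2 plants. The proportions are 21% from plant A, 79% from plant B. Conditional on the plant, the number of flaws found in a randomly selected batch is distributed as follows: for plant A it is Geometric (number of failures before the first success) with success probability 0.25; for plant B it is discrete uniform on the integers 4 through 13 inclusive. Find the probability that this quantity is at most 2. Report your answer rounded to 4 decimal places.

0.1214

Conditional on each plant, P(X ≤ 2): A: 0.578125; B: 0.
By total probability, P(X ≤ 2) = 0.21·0.578125 + 0.79·0 = 0.121406.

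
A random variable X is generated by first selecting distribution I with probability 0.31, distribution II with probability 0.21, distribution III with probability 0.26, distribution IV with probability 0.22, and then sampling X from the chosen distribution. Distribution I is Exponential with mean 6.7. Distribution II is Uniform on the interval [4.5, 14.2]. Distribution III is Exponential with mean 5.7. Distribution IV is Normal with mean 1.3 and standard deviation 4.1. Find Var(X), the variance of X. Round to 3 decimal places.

Per component, I: μ=6.7, E[X²]=89.78; II: μ=9.35, E[X²]=95.2633; III: μ=5.7, E[X²]=64.98; IV: μ=1.3, E[X²]=18.5.
E[X] = 0.31·6.7 + 0.21·9.35 + 0.26·5.7 + 0.22·1.3 = 5.8085.
E[X²] = 0.31·89.78 + 0.21·95.2633 + 0.26·64.98 + 0.22·18.5 = 68.8019.
Var(X) = E[X²] − (E[X])² = 68.8019 − 33.7387 = 35.0632.

35.063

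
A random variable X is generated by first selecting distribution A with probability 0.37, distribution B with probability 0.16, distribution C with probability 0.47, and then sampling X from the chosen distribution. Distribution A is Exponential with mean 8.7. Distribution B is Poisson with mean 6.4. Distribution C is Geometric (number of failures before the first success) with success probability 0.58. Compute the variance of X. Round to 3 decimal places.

43.414

Per component, A: μ=8.7, E[X²]=151.38; B: μ=6.4, E[X²]=47.36; C: μ=0.724138, E[X²]=1.77289.
E[X] = 0.37·8.7 + 0.16·6.4 + 0.47·0.724138 = 4.58334.
E[X²] = 0.37·151.38 + 0.16·47.36 + 0.47·1.77289 = 64.4215.
Var(X) = E[X²] − (E[X])² = 64.4215 − 21.007 = 43.4144.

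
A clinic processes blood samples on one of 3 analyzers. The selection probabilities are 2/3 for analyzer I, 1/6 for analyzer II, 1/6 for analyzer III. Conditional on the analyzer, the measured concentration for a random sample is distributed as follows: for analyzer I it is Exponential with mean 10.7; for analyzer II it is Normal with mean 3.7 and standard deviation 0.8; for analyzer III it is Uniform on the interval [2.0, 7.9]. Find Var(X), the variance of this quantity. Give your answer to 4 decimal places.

86.0783

Per component, I: μ=10.7, E[X²]=228.98; II: μ=3.7, E[X²]=14.33; III: μ=4.95, E[X²]=27.4033.
E[X] = 0.666667·10.7 + 0.166667·3.7 + 0.166667·4.95 = 8.575.
E[X²] = 0.666667·228.98 + 0.166667·14.33 + 0.166667·27.4033 = 159.609.
Var(X) = E[X²] − (E[X])² = 159.609 − 73.5306 = 86.0783.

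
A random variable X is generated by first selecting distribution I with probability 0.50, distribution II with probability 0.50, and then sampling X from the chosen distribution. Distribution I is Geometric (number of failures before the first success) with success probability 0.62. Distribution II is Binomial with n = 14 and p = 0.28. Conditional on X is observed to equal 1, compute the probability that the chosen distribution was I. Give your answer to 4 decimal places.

0.8114

Likelihoods P(X=1 | ·): I: 0.2356; II: 0.0547783.
Posterior ∝ prior × likelihood. Numerator for I: 0.5·0.2356 = 0.1178.
Normalizing constant: 0.5·0.2356 + 0.5·0.0547783 = 0.145189.
P(I | observation) = 0.1178 / 0.145189 = 0.811355.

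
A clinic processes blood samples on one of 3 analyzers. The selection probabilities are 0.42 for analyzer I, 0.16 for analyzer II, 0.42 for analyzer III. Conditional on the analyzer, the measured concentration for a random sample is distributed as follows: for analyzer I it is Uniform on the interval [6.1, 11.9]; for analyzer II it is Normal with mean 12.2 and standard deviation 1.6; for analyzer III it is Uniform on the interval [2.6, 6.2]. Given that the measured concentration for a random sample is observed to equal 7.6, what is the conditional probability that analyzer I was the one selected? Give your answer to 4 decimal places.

Likelihoods f(7.6 | ·): I: 0.172414; II: 0.00399883; III: 0.
Posterior ∝ prior × likelihood. Numerator for I: 0.42·0.172414 = 0.0724138.
Normalizing constant: 0.42·0.172414 + 0.16·0.00399883 + 0.42·0 = 0.0730536.
P(I | observation) = 0.0724138 / 0.0730536 = 0.991242.

0.9912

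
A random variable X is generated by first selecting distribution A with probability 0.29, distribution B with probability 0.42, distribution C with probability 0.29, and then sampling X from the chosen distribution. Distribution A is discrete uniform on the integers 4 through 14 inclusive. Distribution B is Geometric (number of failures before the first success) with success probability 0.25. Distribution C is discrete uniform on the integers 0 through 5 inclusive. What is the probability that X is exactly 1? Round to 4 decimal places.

Conditional on each component, P(X = 1): A: 0; B: 0.1875; C: 0.166667.
By total probability, P(X = 1) = 0.29·0 + 0.42·0.1875 + 0.29·0.166667 = 0.127083.

0.1271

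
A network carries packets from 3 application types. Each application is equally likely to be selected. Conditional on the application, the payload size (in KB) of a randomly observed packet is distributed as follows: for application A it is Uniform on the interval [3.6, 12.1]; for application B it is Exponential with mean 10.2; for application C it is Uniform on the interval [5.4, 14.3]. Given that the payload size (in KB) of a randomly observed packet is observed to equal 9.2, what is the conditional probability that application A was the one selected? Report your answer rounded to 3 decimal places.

0.436

Likelihoods f(9.2 | ·): A: 0.117647; B: 0.0397817; C: 0.11236.
Posterior ∝ prior × likelihood. Numerator for A: 0.333333·0.117647 = 0.0392157.
Normalizing constant: 0.333333·0.117647 + 0.333333·0.0397817 + 0.333333·0.11236 = 0.0899294.
P(A | observation) = 0.0392157 / 0.0899294 = 0.436072.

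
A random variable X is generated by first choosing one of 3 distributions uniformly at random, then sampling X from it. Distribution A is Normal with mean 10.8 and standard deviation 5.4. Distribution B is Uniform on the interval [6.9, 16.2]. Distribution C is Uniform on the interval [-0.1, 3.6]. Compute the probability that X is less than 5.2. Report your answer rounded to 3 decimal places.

0.383

Conditional on each component, P(X < 5.2): A: 0.149859; B: 0; C: 1.
By total probability, P(X < 5.2) = 0.333333·0.149859 + 0.333333·0 + 0.333333·1 = 0.383286.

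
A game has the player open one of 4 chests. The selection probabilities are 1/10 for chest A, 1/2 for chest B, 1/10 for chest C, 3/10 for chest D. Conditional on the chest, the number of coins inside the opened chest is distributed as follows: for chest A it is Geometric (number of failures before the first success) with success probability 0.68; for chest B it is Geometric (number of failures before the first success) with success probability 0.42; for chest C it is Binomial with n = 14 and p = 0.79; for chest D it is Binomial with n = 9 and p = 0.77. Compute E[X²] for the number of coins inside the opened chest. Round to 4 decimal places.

For each component E[X²] = Var + (mean)², giving A: 0.913495; B: 5.19501; C: 124.646; D: 49.6188.
Overall E[X²] = 0.1·0.913495 + 0.5·5.19501 + 0.1·124.646 + 0.3·49.6188 = 30.0391.

30.0391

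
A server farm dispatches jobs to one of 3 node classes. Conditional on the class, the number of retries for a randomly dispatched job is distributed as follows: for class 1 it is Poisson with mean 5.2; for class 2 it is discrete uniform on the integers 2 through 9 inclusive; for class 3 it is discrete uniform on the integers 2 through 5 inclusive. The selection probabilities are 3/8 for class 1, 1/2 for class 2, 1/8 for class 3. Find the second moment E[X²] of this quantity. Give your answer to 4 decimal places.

31.5275

For each component E[X²] = Var + (mean)², giving 1: 32.24; 2: 35.5; 3: 13.5.
Overall E[X²] = 0.375·32.24 + 0.5·35.5 + 0.125·13.5 = 31.5275.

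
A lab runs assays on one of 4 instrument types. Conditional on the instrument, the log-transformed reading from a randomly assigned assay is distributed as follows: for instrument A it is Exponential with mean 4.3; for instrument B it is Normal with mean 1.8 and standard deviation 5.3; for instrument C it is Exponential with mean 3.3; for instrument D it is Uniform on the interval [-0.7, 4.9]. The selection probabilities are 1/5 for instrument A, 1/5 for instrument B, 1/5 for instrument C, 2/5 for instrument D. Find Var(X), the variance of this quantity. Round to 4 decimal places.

Per component, A: μ=4.3, E[X²]=36.98; B: μ=1.8, E[X²]=31.33; C: μ=3.3, E[X²]=21.78; D: μ=2.1, E[X²]=7.02333.
E[X] = 0.2·4.3 + 0.2·1.8 + 0.2·3.3 + 0.4·2.1 = 2.72.
E[X²] = 0.2·36.98 + 0.2·31.33 + 0.2·21.78 + 0.4·7.02333 = 20.8273.
Var(X) = E[X²] − (E[X])² = 20.8273 − 7.3984 = 13.4289.

13.4289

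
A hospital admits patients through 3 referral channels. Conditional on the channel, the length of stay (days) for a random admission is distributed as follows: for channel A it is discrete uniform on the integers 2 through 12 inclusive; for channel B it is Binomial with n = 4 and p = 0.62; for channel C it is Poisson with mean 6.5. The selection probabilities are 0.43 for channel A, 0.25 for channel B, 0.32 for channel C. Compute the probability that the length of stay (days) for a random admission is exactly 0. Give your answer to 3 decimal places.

0.006

Conditional on each channel, P(X = 0): A: 0; B: 0.0208514; C: 0.00150344.
By total probability, P(X = 0) = 0.43·0 + 0.25·0.0208514 + 0.32·0.00150344 = 0.00569394.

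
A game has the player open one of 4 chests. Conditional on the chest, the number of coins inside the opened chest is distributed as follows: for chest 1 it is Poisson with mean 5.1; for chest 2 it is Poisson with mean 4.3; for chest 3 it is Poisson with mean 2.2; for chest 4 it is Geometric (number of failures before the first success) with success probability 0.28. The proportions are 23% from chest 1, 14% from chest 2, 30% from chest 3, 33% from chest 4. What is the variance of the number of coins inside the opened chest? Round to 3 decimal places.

6.889

Per component, 1: μ=5.1, E[X²]=31.11; 2: μ=4.3, E[X²]=22.79; 3: μ=2.2, E[X²]=7.04; 4: μ=2.57143, E[X²]=15.7959.
E[X] = 0.23·5.1 + 0.14·4.3 + 0.3·2.2 + 0.33·2.57143 = 3.28357.
E[X²] = 0.23·31.11 + 0.14·22.79 + 0.3·7.04 + 0.33·15.7959 = 17.6706.
Var(X) = E[X²] − (E[X])² = 17.6706 − 10.7818 = 6.88871.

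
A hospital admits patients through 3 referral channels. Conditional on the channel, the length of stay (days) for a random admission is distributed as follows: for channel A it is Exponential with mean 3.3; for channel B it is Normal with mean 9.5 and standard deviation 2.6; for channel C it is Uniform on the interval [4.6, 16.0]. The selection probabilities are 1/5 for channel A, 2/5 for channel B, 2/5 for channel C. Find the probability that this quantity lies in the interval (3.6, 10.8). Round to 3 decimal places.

Conditional on each channel, P(3.6 < X < 10.8): A: 0.298008; B: 0.679835; C: 0.54386.
By total probability, P(3.6 < X < 10.8) = 0.2·0.298008 + 0.4·0.679835 + 0.4·0.54386 = 0.54908.

0.549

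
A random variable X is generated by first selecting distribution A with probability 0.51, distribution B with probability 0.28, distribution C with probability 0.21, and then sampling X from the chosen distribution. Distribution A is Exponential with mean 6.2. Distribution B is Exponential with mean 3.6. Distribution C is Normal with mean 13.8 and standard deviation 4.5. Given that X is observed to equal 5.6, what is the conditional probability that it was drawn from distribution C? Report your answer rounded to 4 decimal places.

Likelihoods f(5.6 | ·): A: 0.0653646; B: 0.0586311; C: 0.0168524.
Posterior ∝ prior × likelihood. Numerator for C: 0.21·0.0168524 = 0.003539.
Normalizing constant: 0.51·0.0653646 + 0.28·0.0586311 + 0.21·0.0168524 = 0.0532916.
P(C | observation) = 0.003539 / 0.0532916 = 0.0664082.

0.0664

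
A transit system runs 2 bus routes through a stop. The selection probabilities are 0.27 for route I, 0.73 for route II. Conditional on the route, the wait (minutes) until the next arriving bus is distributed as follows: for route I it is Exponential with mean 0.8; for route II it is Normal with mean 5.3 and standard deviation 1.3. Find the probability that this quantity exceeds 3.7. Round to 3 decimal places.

0.653

Conditional on each route, P(X > 3.7): I: 0.00980366; II: 0.890795.
By total probability, P(X > 3.7) = 0.27·0.00980366 + 0.73·0.890795 = 0.652928.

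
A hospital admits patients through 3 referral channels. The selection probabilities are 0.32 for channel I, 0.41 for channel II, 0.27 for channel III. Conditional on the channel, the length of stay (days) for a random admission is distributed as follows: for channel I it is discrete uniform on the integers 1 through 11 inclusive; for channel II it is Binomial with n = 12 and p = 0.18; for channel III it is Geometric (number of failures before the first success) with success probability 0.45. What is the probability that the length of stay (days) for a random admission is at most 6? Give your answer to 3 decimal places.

Conditional on each channel, P(X ≤ 6): I: 0.545455; II: 0.99793; III: 0.984776.
By total probability, P(X ≤ 6) = 0.32·0.545455 + 0.41·0.99793 + 0.27·0.984776 = 0.849586.

0.850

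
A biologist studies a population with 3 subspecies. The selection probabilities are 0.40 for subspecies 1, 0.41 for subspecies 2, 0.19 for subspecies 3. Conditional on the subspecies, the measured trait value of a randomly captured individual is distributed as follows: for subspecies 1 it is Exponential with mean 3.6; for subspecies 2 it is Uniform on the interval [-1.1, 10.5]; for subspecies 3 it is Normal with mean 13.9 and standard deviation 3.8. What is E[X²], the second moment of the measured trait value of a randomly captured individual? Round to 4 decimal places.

For each component E[X²] = Var + (mean)², giving 1: 25.92; 2: 33.3033; 3: 207.65.
Overall E[X²] = 0.4·25.92 + 0.41·33.3033 + 0.19·207.65 = 63.4759.

63.4759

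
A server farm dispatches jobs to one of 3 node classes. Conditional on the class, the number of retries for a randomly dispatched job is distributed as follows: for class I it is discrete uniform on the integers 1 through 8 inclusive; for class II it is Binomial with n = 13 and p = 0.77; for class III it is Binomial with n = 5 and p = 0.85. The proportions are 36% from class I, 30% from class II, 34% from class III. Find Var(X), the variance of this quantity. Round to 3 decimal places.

9.468

Per component, I: μ=4.5, E[X²]=25.5; II: μ=10.01, E[X²]=102.502; III: μ=4.25, E[X²]=18.7.
E[X] = 0.36·4.5 + 0.3·10.01 + 0.34·4.25 = 6.068.
E[X²] = 0.36·25.5 + 0.3·102.502 + 0.34·18.7 = 46.2887.
Var(X) = E[X²] − (E[X])² = 46.2887 − 36.8206 = 9.4681.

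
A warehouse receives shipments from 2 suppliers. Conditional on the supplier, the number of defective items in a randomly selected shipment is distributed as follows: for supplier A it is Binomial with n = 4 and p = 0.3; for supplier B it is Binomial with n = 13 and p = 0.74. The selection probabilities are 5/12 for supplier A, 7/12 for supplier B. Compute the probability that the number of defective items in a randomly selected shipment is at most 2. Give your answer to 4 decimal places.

0.3818

Conditional on each supplier, P(X ≤ 2): A: 0.9163; B: 1.66199e-05.
By total probability, P(X ≤ 2) = 0.416667·0.9163 + 0.583333·1.66199e-05 = 0.381801.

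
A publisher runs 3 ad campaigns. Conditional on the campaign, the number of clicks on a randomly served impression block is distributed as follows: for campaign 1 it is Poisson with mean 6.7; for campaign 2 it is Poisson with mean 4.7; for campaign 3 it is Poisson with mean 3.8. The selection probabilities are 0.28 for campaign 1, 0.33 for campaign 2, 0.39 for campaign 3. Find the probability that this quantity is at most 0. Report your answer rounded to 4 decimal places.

Conditional on each campaign, P(X ≤ 0): 1: 0.00123091; 2: 0.00909528; 3: 0.0223708.
By total probability, P(X ≤ 0) = 0.28·0.00123091 + 0.33·0.00909528 + 0.39·0.0223708 = 0.0120707.

0.0121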